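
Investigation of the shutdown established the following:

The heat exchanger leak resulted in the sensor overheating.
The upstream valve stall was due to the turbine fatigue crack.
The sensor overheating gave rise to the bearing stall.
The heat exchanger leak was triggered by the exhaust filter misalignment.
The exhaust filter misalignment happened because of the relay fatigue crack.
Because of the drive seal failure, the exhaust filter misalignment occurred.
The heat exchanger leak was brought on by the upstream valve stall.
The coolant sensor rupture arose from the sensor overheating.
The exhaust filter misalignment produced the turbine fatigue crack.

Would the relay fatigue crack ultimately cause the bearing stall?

There is a causal chain: the relay fatigue crack → the exhaust filter misalignment → the heat exchanger leak → the sensor overheating → the bearing stall.

Yes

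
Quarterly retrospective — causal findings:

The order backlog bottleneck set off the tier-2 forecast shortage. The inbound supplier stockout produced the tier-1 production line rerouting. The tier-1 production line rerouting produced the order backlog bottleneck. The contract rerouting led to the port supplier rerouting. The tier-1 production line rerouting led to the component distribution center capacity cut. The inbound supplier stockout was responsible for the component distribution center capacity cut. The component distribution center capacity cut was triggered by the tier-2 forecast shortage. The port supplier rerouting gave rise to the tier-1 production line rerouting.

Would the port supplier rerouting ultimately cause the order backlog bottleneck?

Yes

There is a causal chain: the port supplier rerouting → the tier-1 production line rerouting → the order backlog bottleneck.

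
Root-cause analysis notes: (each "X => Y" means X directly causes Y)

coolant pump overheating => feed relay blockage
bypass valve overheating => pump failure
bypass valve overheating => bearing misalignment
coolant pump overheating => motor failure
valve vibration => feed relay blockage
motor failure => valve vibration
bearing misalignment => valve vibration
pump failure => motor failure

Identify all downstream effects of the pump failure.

Direct effects: the motor failure.
2 steps out: the valve vibration.
3 steps out: the feed relay blockage.
Not reachable from it: the coolant pump overheating, the bypass valve overheating, the bearing misalignment.

the feed relay blockage, the motor failure, the valve vibration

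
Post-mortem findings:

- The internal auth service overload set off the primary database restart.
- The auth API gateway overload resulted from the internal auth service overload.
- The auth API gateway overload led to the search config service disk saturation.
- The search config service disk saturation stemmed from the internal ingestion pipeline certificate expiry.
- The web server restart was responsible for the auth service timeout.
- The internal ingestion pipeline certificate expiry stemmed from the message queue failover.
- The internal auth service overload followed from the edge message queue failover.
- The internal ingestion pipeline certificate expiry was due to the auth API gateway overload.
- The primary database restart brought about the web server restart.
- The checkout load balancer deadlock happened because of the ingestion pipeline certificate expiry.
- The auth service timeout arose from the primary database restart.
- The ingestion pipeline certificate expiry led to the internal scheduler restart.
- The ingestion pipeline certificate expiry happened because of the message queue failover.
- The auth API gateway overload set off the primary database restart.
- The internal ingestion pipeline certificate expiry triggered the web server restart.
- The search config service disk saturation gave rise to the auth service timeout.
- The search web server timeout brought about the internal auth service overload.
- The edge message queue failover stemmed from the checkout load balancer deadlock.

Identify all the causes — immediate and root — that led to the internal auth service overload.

the checkout load balancer deadlock, the edge message queue failover, the ingestion pipeline certificate expiry, the message queue failover, the search web server timeout

Immediate causes of the internal auth service overload: the edge message queue failover, the search web server timeout.
Further upstream: the message queue failover, the ingestion pipeline certificate expiry, the checkout load balancer deadlock.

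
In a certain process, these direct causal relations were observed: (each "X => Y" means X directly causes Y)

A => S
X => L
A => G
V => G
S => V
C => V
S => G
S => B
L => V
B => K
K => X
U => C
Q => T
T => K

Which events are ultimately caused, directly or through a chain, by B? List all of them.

Direct effects: K.
2 steps out: X.
3 steps out: L.
4 steps out: V.
5 steps out: G.
Not reachable from it: A, Q, T, U, C, S.

G, K, L, V, X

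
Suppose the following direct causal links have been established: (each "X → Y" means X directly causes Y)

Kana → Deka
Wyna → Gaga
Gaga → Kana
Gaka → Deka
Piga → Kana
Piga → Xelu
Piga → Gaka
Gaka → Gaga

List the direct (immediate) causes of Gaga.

Upstream contributors include Piga, but only Gaka, Wyna feed directly into Gaga.

Gaka, Wyna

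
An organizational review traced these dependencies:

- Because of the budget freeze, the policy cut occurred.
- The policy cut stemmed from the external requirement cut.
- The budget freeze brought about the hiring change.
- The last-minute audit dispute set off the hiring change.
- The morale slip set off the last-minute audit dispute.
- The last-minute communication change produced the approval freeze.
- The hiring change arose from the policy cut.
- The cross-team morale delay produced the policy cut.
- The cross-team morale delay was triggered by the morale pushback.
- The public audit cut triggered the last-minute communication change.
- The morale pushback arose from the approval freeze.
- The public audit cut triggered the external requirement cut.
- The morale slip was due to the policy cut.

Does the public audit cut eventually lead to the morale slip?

There is a causal chain: the public audit cut → the external requirement cut → the policy cut → the morale slip.

Yes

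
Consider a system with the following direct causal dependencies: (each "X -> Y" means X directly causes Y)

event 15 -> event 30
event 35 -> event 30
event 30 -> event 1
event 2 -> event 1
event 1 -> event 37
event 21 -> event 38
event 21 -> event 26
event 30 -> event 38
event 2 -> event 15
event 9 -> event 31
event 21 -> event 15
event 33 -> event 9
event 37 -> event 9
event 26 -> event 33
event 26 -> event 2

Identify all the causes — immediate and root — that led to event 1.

Immediate causes of event 1: event 2, event 30.
Further upstream: event 21, event 26, event 35, event 15.

event 15, event 2, event 21, event 26, event 30, event 35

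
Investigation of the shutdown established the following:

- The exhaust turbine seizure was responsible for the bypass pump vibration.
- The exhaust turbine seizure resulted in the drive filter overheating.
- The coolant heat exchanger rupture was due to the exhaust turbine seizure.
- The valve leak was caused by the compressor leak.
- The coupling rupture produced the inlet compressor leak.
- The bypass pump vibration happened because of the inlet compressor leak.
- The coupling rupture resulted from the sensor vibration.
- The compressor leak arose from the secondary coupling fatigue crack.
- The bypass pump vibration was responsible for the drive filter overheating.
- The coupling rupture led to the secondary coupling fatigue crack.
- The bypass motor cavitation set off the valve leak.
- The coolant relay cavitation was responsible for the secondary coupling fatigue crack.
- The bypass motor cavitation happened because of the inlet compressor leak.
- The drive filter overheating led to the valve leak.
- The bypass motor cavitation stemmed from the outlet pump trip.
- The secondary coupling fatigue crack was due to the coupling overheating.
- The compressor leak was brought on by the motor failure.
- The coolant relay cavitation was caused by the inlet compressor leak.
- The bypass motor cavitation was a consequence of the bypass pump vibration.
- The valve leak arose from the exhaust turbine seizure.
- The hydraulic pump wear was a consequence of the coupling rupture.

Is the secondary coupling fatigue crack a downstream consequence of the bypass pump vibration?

No

The bypass pump vibration leads to the bypass motor cavitation, the drive filter overheating, the valve leak; the secondary coupling fatigue crack is not among them.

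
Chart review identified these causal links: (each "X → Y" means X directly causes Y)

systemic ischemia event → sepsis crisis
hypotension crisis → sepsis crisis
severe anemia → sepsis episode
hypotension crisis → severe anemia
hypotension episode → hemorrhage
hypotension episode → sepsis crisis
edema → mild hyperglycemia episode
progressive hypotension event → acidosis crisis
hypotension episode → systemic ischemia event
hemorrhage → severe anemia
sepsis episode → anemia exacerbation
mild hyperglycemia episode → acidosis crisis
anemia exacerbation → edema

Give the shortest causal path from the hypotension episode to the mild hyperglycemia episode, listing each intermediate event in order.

the hypotension episode → the hemorrhage
the hemorrhage → the severe anemia
the severe anemia → the sepsis episode
the sepsis episode → the anemia exacerbation
the anemia exacerbation → the edema
the edema → the mild hyperglycemia episode
Length: 6 steps.

the hypotension episode → the hemorrhage → the severe anemia → the sepsis episode → the anemia exacerbation → the edema → the mild hyperglycemia episode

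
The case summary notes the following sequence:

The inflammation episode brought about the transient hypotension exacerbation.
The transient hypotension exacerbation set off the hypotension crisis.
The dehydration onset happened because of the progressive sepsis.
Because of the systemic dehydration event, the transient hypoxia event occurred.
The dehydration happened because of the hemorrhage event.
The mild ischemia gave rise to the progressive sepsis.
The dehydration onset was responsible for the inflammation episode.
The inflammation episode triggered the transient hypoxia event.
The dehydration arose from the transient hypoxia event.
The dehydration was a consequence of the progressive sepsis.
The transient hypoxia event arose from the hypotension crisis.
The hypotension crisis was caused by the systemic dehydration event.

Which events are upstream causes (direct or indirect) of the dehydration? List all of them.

Immediate causes of the dehydration: the progressive sepsis, the hemorrhage event, the transient hypoxia event.
Further upstream: the mild ischemia, the dehydration onset, the inflammation episode, the transient hypotension exacerbation, the systemic dehydration event, the hypotension crisis.

the dehydration onset, the hemorrhage event, the hypotension crisis, the inflammation episode, the mild ischemia, the progressive sepsis, the systemic dehydration event, the transient hypotension exacerbation, the transient hypoxia event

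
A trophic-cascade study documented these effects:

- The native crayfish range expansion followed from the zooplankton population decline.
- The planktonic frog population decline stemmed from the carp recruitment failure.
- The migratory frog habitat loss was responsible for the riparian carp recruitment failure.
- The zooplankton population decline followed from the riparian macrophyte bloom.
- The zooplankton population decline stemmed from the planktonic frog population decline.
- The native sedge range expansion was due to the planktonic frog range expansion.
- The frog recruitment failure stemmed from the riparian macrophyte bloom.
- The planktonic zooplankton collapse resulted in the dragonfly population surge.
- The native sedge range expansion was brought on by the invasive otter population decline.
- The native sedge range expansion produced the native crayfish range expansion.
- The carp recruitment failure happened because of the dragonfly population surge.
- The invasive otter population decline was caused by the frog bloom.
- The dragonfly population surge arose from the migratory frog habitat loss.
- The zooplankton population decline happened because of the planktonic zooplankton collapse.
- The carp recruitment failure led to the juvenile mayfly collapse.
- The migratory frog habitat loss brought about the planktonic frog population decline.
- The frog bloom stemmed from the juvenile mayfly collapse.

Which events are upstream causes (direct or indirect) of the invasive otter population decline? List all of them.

Immediate cause of the invasive otter population decline: the frog bloom.
Further upstream: the migratory frog habitat loss, the planktonic zooplankton collapse, the dragonfly population surge, the carp recruitment failure, the juvenile mayfly collapse.

the carp recruitment failure, the dragonfly population surge, the frog bloom, the juvenile mayfly collapse, the migratory frog habitat loss, the planktonic zooplankton collapse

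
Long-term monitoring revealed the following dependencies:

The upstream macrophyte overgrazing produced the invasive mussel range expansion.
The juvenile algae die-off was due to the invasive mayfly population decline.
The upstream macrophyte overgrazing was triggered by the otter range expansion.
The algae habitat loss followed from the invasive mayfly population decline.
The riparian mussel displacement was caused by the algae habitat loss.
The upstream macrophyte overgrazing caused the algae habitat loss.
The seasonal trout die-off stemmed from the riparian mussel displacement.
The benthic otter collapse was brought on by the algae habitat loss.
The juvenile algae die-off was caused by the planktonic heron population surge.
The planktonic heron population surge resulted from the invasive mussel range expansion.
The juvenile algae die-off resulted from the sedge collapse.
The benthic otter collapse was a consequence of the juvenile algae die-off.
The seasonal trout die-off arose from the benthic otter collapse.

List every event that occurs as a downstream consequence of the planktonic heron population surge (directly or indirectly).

Direct effects: the juvenile algae die-off.
2 steps out: the benthic otter collapse.
3 steps out: the seasonal trout die-off.
Not reachable from it: the invasive mayfly population decline, the otter range expansion, the sedge collapse, the upstream macrophyte overgrazing, the invasive mussel range expansion, the algae habitat loss, the riparian mussel displacement.

the benthic otter collapse, the juvenile algae die-off, the seasonal trout die-off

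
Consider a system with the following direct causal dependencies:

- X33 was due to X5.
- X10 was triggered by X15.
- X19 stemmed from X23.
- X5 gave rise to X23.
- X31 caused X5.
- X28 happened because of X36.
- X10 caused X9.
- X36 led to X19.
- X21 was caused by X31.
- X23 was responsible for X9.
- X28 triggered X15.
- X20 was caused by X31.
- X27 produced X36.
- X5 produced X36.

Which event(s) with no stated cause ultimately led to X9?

Tracing upstream from X9: X9 ← X23 ← X5 ← X31.
A separate upstream branch: X9 ← X10 ← X15 ← X28 ← X36 ← X27.
Each of those chain origins has no stated cause.

X27, X31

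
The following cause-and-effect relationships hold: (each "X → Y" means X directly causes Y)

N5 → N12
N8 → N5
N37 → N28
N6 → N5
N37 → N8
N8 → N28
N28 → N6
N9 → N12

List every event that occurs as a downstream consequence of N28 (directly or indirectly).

N12, N5, N6

Direct effects: N6.
2 steps out: N5.
3 steps out: N12.
Not reachable from it: N37, N8, N9.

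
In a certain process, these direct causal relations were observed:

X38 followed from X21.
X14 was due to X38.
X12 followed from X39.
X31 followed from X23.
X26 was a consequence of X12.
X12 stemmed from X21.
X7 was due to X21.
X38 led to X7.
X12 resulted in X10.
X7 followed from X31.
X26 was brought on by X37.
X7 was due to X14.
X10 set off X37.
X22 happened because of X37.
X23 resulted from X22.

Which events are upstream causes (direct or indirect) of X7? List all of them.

X10, X12, X14, X21, X22, X23, X31, X37, X38, X39

Immediate causes of X7: X21, X38, X14, X31.
Further upstream: X39, X12, X10, X37, X22, X23.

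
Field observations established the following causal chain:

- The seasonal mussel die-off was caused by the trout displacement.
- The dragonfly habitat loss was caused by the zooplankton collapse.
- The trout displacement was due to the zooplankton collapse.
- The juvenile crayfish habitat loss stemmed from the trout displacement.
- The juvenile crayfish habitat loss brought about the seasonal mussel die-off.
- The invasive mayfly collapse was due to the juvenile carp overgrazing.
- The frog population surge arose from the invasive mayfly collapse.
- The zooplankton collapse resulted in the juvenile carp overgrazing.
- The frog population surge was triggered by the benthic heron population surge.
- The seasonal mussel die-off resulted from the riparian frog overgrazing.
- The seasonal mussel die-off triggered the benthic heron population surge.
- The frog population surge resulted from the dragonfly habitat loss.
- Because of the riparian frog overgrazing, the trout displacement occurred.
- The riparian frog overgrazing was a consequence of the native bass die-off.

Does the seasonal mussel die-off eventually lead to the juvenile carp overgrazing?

The seasonal mussel die-off leads to the benthic heron population surge, the frog population surge; the juvenile carp overgrazing is not among them.

No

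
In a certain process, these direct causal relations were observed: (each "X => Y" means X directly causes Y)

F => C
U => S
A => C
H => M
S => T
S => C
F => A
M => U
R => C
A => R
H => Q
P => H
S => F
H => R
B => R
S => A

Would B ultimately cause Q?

No

B leads to R, C; Q is not among them.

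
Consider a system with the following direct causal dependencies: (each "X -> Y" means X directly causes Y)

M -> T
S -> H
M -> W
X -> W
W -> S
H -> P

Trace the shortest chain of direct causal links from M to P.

M → W → S → H → P

M → W
W → S
S → H
H → P
Length: 4 steps.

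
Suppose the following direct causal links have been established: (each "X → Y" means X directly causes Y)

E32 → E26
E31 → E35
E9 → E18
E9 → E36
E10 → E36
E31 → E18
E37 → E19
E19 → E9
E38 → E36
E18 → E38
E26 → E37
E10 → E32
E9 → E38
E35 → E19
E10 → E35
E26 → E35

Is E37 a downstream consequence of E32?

Yes

There is a causal chain: E32 → E26 → E37.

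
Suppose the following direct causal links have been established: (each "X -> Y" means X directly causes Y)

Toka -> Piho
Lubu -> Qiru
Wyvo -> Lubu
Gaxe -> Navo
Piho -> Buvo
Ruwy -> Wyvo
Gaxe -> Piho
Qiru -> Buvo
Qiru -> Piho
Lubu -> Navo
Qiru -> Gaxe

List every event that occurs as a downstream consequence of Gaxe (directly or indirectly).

Buvo, Navo, Piho

Direct effects: Piho, Navo.
2 steps out: Buvo.
Not reachable from it: Ruwy, Wyvo, Lubu, Toka, Qiru.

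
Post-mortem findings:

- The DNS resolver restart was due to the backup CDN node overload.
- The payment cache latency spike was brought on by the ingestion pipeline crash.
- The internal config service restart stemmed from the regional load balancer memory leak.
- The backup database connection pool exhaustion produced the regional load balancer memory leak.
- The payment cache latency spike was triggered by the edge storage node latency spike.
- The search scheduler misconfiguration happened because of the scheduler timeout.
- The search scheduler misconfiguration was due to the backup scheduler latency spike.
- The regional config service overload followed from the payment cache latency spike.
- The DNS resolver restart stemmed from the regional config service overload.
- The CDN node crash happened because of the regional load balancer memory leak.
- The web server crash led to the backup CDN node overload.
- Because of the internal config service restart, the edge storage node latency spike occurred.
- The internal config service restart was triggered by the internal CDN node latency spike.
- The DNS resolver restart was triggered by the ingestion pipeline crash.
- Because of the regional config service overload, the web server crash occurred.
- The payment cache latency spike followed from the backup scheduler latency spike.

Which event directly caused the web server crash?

the regional config service overload

Upstream contributors include the backup database connection pool exhaustion, the internal CDN node latency spike, the regional load balancer memory leak, the backup scheduler latency spike, the internal config service restart, the edge storage node latency spike, the ingestion pipeline crash, the payment cache latency spike, but only the regional config service overload feeds directly into the web server crash.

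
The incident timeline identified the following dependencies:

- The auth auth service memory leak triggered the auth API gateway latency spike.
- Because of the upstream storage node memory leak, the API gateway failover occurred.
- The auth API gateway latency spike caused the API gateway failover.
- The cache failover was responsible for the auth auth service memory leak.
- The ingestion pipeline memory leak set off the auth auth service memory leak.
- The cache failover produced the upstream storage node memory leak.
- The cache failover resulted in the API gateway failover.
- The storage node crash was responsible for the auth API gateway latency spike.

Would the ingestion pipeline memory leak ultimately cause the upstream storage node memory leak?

No

The ingestion pipeline memory leak leads to the auth auth service memory leak, the auth API gateway latency spike, the API gateway failover; the upstream storage node memory leak is not among them.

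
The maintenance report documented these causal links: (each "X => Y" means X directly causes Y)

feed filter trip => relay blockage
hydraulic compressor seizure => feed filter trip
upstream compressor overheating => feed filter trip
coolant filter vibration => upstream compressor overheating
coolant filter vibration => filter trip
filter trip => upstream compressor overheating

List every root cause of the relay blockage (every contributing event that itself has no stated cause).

Tracing upstream from the relay blockage: the relay blockage ← the feed filter trip ← the upstream compressor overheating ← the coolant filter vibration.
A separate upstream branch: the relay blockage ← the feed filter trip ← the hydraulic compressor seizure.
Each of those chain origins has no stated cause.

the coolant filter vibration, the hydraulic compressor seizure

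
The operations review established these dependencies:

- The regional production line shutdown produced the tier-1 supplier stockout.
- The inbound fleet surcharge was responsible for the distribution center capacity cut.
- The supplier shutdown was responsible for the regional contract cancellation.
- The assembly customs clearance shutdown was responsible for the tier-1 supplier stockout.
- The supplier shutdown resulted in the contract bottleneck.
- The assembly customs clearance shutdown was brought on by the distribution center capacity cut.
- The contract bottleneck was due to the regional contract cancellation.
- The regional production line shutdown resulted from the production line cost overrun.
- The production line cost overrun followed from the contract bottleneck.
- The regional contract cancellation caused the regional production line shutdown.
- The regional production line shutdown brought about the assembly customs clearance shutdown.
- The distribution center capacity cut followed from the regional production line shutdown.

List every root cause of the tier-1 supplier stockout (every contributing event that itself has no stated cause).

the inbound fleet surcharge, the supplier shutdown

Tracing upstream from the tier-1 supplier stockout: the tier-1 supplier stockout ← the regional production line shutdown ← the regional contract cancellation ← the supplier shutdown.
A separate upstream branch: the tier-1 supplier stockout ← the assembly customs clearance shutdown ← the distribution center capacity cut ← the inbound fleet surcharge.
Each of those chain origins has no stated cause.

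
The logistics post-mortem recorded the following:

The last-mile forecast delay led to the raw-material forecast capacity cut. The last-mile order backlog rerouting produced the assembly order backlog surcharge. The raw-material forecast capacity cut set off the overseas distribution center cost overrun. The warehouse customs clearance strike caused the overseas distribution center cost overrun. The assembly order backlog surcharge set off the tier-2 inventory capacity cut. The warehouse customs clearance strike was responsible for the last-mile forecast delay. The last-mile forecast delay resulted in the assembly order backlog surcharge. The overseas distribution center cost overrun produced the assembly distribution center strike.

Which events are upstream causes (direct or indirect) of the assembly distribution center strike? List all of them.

Immediate cause of the assembly distribution center strike: the overseas distribution center cost overrun.
Further upstream: the warehouse customs clearance strike, the last-mile forecast delay, the raw-material forecast capacity cut.

the last-mile forecast delay, the overseas distribution center cost overrun, the raw-material forecast capacity cut, the warehouse customs clearance strike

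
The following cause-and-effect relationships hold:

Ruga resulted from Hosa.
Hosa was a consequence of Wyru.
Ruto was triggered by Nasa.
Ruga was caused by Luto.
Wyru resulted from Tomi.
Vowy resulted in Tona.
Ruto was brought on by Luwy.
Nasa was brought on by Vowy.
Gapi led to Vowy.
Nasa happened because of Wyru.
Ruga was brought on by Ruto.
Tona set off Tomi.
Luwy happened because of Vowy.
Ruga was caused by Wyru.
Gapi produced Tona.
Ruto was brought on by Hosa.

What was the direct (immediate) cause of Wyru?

Upstream contributors include Gapi, Vowy, Tona, but only Tomi feeds directly into Wyru.

Tomi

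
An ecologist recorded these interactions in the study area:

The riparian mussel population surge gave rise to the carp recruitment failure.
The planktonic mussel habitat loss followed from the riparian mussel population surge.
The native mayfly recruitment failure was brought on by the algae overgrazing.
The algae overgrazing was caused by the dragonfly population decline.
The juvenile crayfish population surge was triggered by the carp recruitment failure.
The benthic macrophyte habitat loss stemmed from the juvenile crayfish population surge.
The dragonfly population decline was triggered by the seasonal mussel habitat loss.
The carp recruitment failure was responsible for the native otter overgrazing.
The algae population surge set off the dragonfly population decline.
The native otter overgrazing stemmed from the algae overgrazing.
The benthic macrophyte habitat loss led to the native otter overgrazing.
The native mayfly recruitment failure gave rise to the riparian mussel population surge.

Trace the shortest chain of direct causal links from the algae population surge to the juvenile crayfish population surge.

the algae population surge → the dragonfly population decline → the algae overgrazing → the native mayfly recruitment failure → the riparian mussel population surge → the carp recruitment failure → the juvenile crayfish population surge

the algae population surge → the dragonfly population decline
the dragonfly population decline → the algae overgrazing
the algae overgrazing → the native mayfly recruitment failure
the native mayfly recruitment failure → the riparian mussel population surge
the riparian mussel population surge → the carp recruitment failure
the carp recruitment failure → the juvenile crayfish population surge
Length: 6 steps.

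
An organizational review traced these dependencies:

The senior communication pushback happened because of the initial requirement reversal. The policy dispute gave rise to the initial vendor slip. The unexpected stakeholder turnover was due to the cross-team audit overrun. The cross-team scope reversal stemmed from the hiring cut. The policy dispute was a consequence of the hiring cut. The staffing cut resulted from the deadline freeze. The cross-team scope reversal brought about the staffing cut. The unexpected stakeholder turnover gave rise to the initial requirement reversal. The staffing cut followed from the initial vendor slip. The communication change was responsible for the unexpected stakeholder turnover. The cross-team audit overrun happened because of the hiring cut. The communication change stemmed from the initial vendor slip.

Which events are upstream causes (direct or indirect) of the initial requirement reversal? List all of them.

the communication change, the cross-team audit overrun, the hiring cut, the initial vendor slip, the policy dispute, the unexpected stakeholder turnover

Immediate cause of the initial requirement reversal: the unexpected stakeholder turnover.
Further upstream: the hiring cut, the policy dispute, the initial vendor slip, the communication change, the cross-team audit overrun.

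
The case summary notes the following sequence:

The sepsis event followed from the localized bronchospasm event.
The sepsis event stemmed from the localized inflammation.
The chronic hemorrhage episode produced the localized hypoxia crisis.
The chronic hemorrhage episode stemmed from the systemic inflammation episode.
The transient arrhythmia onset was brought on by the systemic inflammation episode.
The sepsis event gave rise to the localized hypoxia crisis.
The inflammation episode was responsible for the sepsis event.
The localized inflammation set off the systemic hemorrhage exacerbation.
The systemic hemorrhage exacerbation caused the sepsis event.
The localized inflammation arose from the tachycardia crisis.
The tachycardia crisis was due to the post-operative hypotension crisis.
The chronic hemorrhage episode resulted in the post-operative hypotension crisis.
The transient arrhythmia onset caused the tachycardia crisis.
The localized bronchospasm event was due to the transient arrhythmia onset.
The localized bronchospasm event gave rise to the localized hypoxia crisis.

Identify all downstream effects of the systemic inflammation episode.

Direct effects: the chronic hemorrhage episode, the transient arrhythmia onset.
2 steps out: the post-operative hypotension crisis, the localized bronchospasm event, the tachycardia crisis, the localized hypoxia crisis.
3 steps out: the localized inflammation, the sepsis event.
4 steps out: the systemic hemorrhage exacerbation.
Not reachable from it: the inflammation episode.

the chronic hemorrhage episode, the localized bronchospasm event, the localized hypoxia crisis, the localized inflammation, the post-operative hypotension crisis, the sepsis event, the systemic hemorrhage exacerbation, the tachycardia crisis, the transient arrhythmia onset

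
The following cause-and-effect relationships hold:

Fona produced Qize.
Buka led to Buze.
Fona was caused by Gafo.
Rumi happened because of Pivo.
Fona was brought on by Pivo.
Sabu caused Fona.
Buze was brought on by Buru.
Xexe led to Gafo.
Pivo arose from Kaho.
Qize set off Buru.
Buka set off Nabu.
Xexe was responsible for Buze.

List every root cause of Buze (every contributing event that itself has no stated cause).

Tracing upstream from Buze: Buze ← Buru ← Qize ← Fona ← Pivo ← Kaho.
A separate upstream branch: Buze ← Buru ← Qize ← Fona ← Sabu.
A separate upstream branch: Buze ← Buka.
A separate upstream branch: Buze ← Xexe.
Each of those chain origins has no stated cause.

Buka, Kaho, Sabu, Xexe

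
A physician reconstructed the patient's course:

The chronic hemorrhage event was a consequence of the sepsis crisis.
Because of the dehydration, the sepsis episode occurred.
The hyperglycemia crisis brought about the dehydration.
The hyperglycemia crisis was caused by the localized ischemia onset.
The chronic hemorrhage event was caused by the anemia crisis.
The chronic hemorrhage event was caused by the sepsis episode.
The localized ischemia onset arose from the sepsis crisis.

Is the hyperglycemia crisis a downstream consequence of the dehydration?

The dehydration leads to the sepsis episode, the chronic hemorrhage event; the hyperglycemia crisis is not among them.

No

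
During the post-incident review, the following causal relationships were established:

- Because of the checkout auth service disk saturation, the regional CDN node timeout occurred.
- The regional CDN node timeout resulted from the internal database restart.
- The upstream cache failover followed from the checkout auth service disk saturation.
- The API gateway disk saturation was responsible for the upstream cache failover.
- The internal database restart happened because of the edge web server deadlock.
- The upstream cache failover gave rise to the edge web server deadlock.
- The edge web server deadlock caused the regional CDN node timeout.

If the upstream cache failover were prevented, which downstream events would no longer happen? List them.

Downstream of the upstream cache failover: the edge web server deadlock, the internal database restart, the regional CDN node timeout.
Of those, still caused via another path: the regional CDN node timeout.
The remainder have no surviving cause.

the edge web server deadlock, the internal database restart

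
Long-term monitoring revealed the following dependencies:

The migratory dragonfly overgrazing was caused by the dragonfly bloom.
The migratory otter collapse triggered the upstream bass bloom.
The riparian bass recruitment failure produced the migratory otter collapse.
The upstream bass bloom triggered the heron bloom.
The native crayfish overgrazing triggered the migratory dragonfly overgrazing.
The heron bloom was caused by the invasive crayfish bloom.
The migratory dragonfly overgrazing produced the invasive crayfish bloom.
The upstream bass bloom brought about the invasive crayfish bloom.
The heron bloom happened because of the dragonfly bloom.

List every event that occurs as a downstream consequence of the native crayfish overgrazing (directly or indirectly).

the heron bloom, the invasive crayfish bloom, the migratory dragonfly overgrazing

Direct effects: the migratory dragonfly overgrazing.
2 steps out: the invasive crayfish bloom.
3 steps out: the heron bloom.
Not reachable from it: the riparian bass recruitment failure, the migratory otter collapse, the dragonfly bloom, the upstream bass bloom.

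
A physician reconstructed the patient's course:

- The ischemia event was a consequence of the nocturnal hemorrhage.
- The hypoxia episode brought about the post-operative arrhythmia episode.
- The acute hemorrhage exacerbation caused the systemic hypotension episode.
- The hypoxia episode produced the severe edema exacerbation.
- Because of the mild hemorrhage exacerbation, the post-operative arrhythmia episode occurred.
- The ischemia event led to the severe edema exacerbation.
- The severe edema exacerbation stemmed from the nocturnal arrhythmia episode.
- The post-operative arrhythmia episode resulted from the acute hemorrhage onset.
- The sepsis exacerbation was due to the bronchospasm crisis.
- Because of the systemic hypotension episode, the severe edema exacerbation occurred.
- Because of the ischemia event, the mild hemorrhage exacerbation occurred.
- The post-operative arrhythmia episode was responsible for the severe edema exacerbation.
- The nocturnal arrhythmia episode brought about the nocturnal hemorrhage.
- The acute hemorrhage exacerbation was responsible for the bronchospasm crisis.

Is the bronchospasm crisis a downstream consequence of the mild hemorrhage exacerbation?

No

The mild hemorrhage exacerbation leads to the post-operative arrhythmia episode, the severe edema exacerbation; the bronchospasm crisis is not among them.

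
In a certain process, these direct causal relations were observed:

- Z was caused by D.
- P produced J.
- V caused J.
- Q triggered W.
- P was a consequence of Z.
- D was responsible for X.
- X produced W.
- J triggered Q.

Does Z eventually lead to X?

No

Z leads to P, J, Q, W; X is not among them.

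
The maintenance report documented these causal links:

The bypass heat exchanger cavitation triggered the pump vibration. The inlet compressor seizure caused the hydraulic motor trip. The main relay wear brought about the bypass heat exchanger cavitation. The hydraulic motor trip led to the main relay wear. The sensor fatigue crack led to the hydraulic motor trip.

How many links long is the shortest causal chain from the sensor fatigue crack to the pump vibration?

Shortest chain: the sensor fatigue crack → the hydraulic motor trip → the main relay wear → the bypass heat exchanger cavitation → the pump vibration.

4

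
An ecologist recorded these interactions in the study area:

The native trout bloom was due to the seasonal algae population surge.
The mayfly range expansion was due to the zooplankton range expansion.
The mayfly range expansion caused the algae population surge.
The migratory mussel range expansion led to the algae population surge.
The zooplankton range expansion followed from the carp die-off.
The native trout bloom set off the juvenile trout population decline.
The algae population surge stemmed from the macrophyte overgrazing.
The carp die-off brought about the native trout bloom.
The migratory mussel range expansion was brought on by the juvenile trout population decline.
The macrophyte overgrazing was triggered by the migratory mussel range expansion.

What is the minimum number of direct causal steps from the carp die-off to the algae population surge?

Shortest chain: the carp die-off → the zooplankton range expansion → the mayfly range expansion → the algae population surge.

3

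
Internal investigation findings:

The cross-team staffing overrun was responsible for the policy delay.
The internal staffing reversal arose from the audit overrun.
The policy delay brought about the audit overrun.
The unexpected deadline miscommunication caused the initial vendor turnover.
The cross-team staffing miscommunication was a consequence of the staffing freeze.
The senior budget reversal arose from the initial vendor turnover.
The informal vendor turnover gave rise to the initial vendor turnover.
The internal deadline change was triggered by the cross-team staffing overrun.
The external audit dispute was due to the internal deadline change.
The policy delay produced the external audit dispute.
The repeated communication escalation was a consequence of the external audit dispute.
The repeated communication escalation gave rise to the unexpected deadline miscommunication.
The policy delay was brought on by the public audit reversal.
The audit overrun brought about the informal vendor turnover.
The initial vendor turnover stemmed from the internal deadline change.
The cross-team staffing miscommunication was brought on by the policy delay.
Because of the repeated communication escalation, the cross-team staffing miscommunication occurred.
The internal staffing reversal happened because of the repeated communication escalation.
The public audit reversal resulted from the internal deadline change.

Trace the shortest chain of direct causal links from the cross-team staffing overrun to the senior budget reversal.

the cross-team staffing overrun → the internal deadline change
the internal deadline change → the initial vendor turnover
the initial vendor turnover → the senior budget reversal
Length: 3 steps.

the cross-team staffing overrun → the internal deadline change → the initial vendor turnover → the senior budget reversal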